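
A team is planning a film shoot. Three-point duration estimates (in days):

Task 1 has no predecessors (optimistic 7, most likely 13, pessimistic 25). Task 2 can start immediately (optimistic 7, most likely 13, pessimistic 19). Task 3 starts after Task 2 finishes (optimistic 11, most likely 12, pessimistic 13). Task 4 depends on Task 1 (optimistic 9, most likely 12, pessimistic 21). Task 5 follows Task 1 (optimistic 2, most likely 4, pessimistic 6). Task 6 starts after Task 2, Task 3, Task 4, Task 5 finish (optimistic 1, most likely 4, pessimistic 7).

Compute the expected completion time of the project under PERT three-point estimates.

te_Task 1 = (7 + 4·13 + 25)/6 = 84/6 = 14
te_Task 2 = (7 + 4·13 + 19)/6 = 78/6 = 13
te_Task 3 = (11 + 4·12 + 13)/6 = 72/6 = 12
te_Task 4 = (9 + 4·12 + 21)/6 = 78/6 = 13
te_Task 5 = (2 + 4·4 + 6)/6 = 24/6 = 4
te_Task 6 = (1 + 4·4 + 7)/6 = 24/6 = 4

Forward pass:
ES_Task 1 = 0; EF_Task 1 = 14
ES_Task 2 = 0; EF_Task 2 = 13
ES_Task 3 = 13; EF_Task 3 = 13+12 = 25
ES_Task 4 = 14; EF_Task 4 = 14+13 = 27
ES_Task 5 = 14; EF_Task 5 = 14+4 = 18
ES_Task 6 = max(EF_Task 2=13, EF_Task 3=25, EF_Task 4=27, EF_Task 5=18) = 27; EF_Task 6 = 27+4 = 31
Expected project duration μ = 31 days. Critical path: Task 1 → Task 4 → Task 6.

31 days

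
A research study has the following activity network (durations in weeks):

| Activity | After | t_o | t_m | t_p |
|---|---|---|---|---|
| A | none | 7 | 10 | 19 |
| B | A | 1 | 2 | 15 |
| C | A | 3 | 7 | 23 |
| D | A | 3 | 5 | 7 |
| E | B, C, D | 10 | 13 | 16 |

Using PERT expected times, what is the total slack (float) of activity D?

4 weeks

te_A = (7 + 4·10 + 19)/6 = 66/6 = 11
te_B = (1 + 4·2 + 15)/6 = 24/6 = 4
te_C = (3 + 4·7 + 23)/6 = 54/6 = 9
te_D = (3 + 4·5 + 7)/6 = 30/6 = 5
te_E = (10 + 4·13 + 16)/6 = 78/6 = 13

Forward pass:
ES_A = 0; EF_A = 11
ES_B = 11; EF_B = 11+4 = 15
ES_C = 11; EF_C = 11+9 = 20
ES_D = 11; EF_D = 11+5 = 16
ES_E = max(EF_B=15, EF_C=20, EF_D=16) = 20; EF_E = 20+13 = 33
Expected project duration μ = 33 weeks. Critical path: A → C → E.

Backward pass:
LF_E = 33; LS_E = 33−13 = 20
LF_D = LS_E = 20; LS_D = 20−5 = 15
LF_C = LS_E = 20; LS_C = 20−9 = 11
LF_B = LS_E = 20; LS_B = 20−4 = 16
LF_A = min(LS_B=16, LS_C=11, LS_D=15) = 11; LS_A = 11−11 = 0
Slack_D = LS_D − ES_D = 15 − 11 = 4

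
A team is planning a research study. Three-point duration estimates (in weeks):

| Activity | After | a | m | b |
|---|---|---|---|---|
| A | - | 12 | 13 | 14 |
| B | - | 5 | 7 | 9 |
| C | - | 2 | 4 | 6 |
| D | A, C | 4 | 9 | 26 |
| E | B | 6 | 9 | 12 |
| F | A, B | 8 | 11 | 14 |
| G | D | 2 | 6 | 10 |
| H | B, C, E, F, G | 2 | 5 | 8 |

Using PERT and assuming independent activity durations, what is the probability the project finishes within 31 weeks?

0.161

te_A = (12 + 4·13 + 14)/6 = 78/6 = 13; σ²_A = ((14−12)/6)² = 0.111
te_B = (5 + 4·7 + 9)/6 = 42/6 = 7; σ²_B = ((9−5)/6)² = 0.444
te_C = (2 + 4·4 + 6)/6 = 24/6 = 4; σ²_C = ((6−2)/6)² = 0.444
te_D = (4 + 4·9 + 26)/6 = 66/6 = 11; σ²_D = ((26−4)/6)² = 13.444
te_E = (6 + 4·9 + 12)/6 = 54/6 = 9; σ²_E = ((12−6)/6)² = 1.000
te_F = (8 + 4·11 + 14)/6 = 66/6 = 11; σ²_F = ((14−8)/6)² = 1.000
te_G = (2 + 4·6 + 10)/6 = 36/6 = 6; σ²_G = ((10−2)/6)² = 1.778
te_H = (2 + 4·5 + 8)/6 = 30/6 = 5; σ²_H = ((8−2)/6)² = 1.000

Forward pass:
ES_A = 0; EF_A = 13
ES_B = 0; EF_B = 7
ES_C = 0; EF_C = 4
ES_D = max(EF_A=13, EF_C=4) = 13; EF_D = 13+11 = 24
ES_E = 7; EF_E = 7+9 = 16
ES_F = max(EF_A=13, EF_B=7) = 13; EF_F = 13+11 = 24
ES_G = 24; EF_G = 24+6 = 30
ES_H = max(EF_B=7, EF_C=4, EF_E=16, EF_F=24, EF_G=30) = 30; EF_H = 30+5 = 35
Expected project duration μ = 35 weeks. Critical path: A → D → G → H.

Variance along critical path = 0.111 + 13.444 + 1.778 + 1.000 = 16.333; σ = √16.333 = 4.041 weeks.
Z = (31 − 35) / 4.041 = -0.990
P(T ≤ 31) = Φ(-0.990) ≈ 0.161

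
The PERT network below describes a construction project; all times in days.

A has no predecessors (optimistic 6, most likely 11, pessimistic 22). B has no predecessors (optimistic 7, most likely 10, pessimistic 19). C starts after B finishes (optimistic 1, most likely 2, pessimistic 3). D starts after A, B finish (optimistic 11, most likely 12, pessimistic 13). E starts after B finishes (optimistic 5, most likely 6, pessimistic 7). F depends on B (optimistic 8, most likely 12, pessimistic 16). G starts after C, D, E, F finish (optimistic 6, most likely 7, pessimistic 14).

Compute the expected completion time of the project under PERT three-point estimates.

te_A = (6 + 4·11 + 22)/6 = 72/6 = 12
te_B = (7 + 4·10 + 19)/6 = 66/6 = 11
te_C = (1 + 4·2 + 3)/6 = 12/6 = 2
te_D = (11 + 4·12 + 13)/6 = 72/6 = 12
te_E = (5 + 4·6 + 7)/6 = 36/6 = 6
te_F = (8 + 4·12 + 16)/6 = 72/6 = 12
te_G = (6 + 4·7 + 14)/6 = 48/6 = 8

Forward pass:
ES_A = 0; EF_A = 12
ES_B = 0; EF_B = 11
ES_C = 11; EF_C = 11+2 = 13
ES_D = max(EF_A=12, EF_B=11) = 12; EF_D = 12+12 = 24
ES_E = 11; EF_E = 11+6 = 17
ES_F = 11; EF_F = 11+12 = 23
ES_G = max(EF_C=13, EF_D=24, EF_E=17, EF_F=23) = 24; EF_G = 24+8 = 32
Expected project duration μ = 32 days. Critical path: A → D → G.

32 days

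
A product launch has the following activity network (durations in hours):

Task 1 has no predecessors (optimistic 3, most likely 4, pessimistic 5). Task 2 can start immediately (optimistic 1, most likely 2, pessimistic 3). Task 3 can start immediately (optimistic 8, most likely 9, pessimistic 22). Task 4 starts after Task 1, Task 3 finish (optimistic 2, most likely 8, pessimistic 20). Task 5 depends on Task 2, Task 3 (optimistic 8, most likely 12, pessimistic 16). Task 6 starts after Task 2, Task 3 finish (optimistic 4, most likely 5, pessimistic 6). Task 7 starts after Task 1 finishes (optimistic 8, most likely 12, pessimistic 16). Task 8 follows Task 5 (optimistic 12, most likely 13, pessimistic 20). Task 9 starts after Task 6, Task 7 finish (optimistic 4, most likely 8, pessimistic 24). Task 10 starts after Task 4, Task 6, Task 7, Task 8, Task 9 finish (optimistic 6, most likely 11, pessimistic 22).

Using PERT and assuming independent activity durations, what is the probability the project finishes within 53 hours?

te_Task 1 = (3 + 4·4 + 5)/6 = 24/6 = 4; σ²_Task 1 = ((5−3)/6)² = 0.111
te_Task 2 = (1 + 4·2 + 3)/6 = 12/6 = 2; σ²_Task 2 = ((3−1)/6)² = 0.111
te_Task 3 = (8 + 4·9 + 22)/6 = 66/6 = 11; σ²_Task 3 = ((22−8)/6)² = 5.444
te_Task 4 = (2 + 4·8 + 20)/6 = 54/6 = 9; σ²_Task 4 = ((20−2)/6)² = 9.000
te_Task 5 = (8 + 4·12 + 16)/6 = 72/6 = 12; σ²_Task 5 = ((16−8)/6)² = 1.778
te_Task 6 = (4 + 4·5 + 6)/6 = 30/6 = 5; σ²_Task 6 = ((6−4)/6)² = 0.111
te_Task 7 = (8 + 4·12 + 16)/6 = 72/6 = 12; σ²_Task 7 = ((16−8)/6)² = 1.778
te_Task 8 = (12 + 4·13 + 20)/6 = 84/6 = 14; σ²_Task 8 = ((20−12)/6)² = 1.778
te_Task 9 = (4 + 4·8 + 24)/6 = 60/6 = 10; σ²_Task 9 = ((24−4)/6)² = 11.111
te_Task 10 = (6 + 4·11 + 22)/6 = 72/6 = 12; σ²_Task 10 = ((22−6)/6)² = 7.111

Forward pass:
ES_Task 1 = 0; EF_Task 1 = 4
ES_Task 2 = 0; EF_Task 2 = 2
ES_Task 3 = 0; EF_Task 3 = 11
ES_Task 4 = max(EF_Task 1=4, EF_Task 3=11) = 11; EF_Task 4 = 11+9 = 20
ES_Task 5 = max(EF_Task 2=2, EF_Task 3=11) = 11; EF_Task 5 = 11+12 = 23
ES_Task 6 = max(EF_Task 2=2, EF_Task 3=11) = 11; EF_Task 6 = 11+5 = 16
ES_Task 7 = 4; EF_Task 7 = 4+12 = 16
ES_Task 8 = 23; EF_Task 8 = 23+14 = 37
ES_Task 9 = max(EF_Task 6=16, EF_Task 7=16) = 16; EF_Task 9 = 16+10 = 26
ES_Task 10 = max(EF_Task 4=20, EF_Task 6=16, EF_Task 7=16, EF_Task 8=37, EF_Task 9=26) = 37; EF_Task 10 = 37+12 = 49
Expected project duration μ = 49 hours. Critical path: Task 3 → Task 5 → Task 8 → Task 10.

Variance along critical path = 5.444 + 1.778 + 1.778 + 7.111 = 16.111; σ = √16.111 = 4.014 hours.
Z = (53 − 49) / 4.014 = 0.997
P(T ≤ 53) = Φ(0.997) ≈ 0.841

0.841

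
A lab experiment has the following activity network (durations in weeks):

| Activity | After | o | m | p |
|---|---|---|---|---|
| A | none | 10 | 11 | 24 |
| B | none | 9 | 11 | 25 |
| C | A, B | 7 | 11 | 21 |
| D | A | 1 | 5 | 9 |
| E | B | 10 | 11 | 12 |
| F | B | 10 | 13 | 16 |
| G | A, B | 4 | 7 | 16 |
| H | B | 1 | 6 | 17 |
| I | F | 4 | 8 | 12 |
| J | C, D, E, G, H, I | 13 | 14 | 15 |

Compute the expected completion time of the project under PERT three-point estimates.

te_A = (10 + 4·11 + 24)/6 = 78/6 = 13
te_B = (9 + 4·11 + 25)/6 = 78/6 = 13
te_C = (7 + 4·11 + 21)/6 = 72/6 = 12
te_D = (1 + 4·5 + 9)/6 = 30/6 = 5
te_E = (10 + 4·11 + 12)/6 = 66/6 = 11
te_F = (10 + 4·13 + 16)/6 = 78/6 = 13
te_G = (4 + 4·7 + 16)/6 = 48/6 = 8
te_H = (1 + 4·6 + 17)/6 = 42/6 = 7
te_I = (4 + 4·8 + 12)/6 = 48/6 = 8
te_J = (13 + 4·14 + 15)/6 = 84/6 = 14

Forward pass:
ES_A = 0; EF_A = 13
ES_B = 0; EF_B = 13
ES_C = max(EF_A=13, EF_B=13) = 13; EF_C = 13+12 = 25
ES_D = 13; EF_D = 13+5 = 18
ES_E = 13; EF_E = 13+11 = 24
ES_F = 13; EF_F = 13+13 = 26
ES_G = max(EF_A=13, EF_B=13) = 13; EF_G = 13+8 = 21
ES_H = 13; EF_H = 13+7 = 20
ES_I = 26; EF_I = 26+8 = 34
ES_J = max(EF_C=25, EF_D=18, EF_E=24, EF_G=21, EF_H=20, EF_I=34) = 34; EF_J = 34+14 = 48
Expected project duration μ = 48 weeks. Critical path: B → F → I → J.

48 weeks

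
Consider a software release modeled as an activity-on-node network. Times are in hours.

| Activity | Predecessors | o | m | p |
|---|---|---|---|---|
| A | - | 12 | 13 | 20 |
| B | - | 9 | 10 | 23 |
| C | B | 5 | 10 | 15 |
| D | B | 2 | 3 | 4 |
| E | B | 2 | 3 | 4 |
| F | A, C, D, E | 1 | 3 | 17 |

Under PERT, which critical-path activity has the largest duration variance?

F

te_A = (12 + 4·13 + 20)/6 = 84/6 = 14; σ²_A = ((20−12)/6)² = 1.778
te_B = (9 + 4·10 + 23)/6 = 72/6 = 12; σ²_B = ((23−9)/6)² = 5.444
te_C = (5 + 4·10 + 15)/6 = 60/6 = 10; σ²_C = ((15−5)/6)² = 2.778
te_D = (2 + 4·3 + 4)/6 = 18/6 = 3; σ²_D = ((4−2)/6)² = 0.111
te_E = (2 + 4·3 + 4)/6 = 18/6 = 3; σ²_E = ((4−2)/6)² = 0.111
te_F = (1 + 4·3 + 17)/6 = 30/6 = 5; σ²_F = ((17−1)/6)² = 7.111

Forward pass:
ES_A = 0; EF_A = 14
ES_B = 0; EF_B = 12
ES_C = 12; EF_C = 12+10 = 22
ES_D = 12; EF_D = 12+3 = 15
ES_E = 12; EF_E = 12+3 = 15
ES_F = max(EF_A=14, EF_C=22, EF_D=15, EF_E=15) = 22; EF_F = 22+5 = 27
Expected project duration μ = 27 hours. Critical path: B → C → F.

Variances on critical path: σ²_B=5.444, σ²_C=2.778, σ²_F=7.111.
Largest is σ²_F = 7.111.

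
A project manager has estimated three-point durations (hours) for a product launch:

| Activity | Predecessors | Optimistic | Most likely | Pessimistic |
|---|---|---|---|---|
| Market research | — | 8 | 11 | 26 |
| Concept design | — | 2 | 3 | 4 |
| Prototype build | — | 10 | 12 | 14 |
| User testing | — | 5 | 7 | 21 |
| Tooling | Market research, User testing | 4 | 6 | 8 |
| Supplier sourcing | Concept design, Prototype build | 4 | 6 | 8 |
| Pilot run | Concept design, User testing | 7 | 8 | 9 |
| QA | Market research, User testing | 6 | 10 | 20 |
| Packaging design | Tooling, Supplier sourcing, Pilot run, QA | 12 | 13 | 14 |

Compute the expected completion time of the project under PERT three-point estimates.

te_Market research = (8 + 4·11 + 26)/6 = 78/6 = 13
te_Concept design = (2 + 4·3 + 4)/6 = 18/6 = 3
te_Prototype build = (10 + 4·12 + 14)/6 = 72/6 = 12
te_User testing = (5 + 4·7 + 21)/6 = 54/6 = 9
te_Tooling = (4 + 4·6 + 8)/6 = 36/6 = 6
te_Supplier sourcing = (4 + 4·6 + 8)/6 = 36/6 = 6
te_Pilot run = (7 + 4·8 + 9)/6 = 48/6 = 8
te_QA = (6 + 4·10 + 20)/6 = 66/6 = 11
te_Packaging design = (12 + 4·13 + 14)/6 = 78/6 = 13

Forward pass:
ES_Market research = 0; EF_Market research = 13
ES_Concept design = 0; EF_Concept design = 3
ES_Prototype build = 0; EF_Prototype build = 12
ES_User testing = 0; EF_User testing = 9
ES_Tooling = max(EF_Market research=13, EF_User testing=9) = 13; EF_Tooling = 13+6 = 19
ES_Supplier sourcing = max(EF_Concept design=3, EF_Prototype build=12) = 12; EF_Supplier sourcing = 12+6 = 18
ES_Pilot run = max(EF_Concept design=3, EF_User testing=9) = 9; EF_Pilot run = 9+8 = 17
ES_QA = max(EF_Market research=13, EF_User testing=9) = 13; EF_QA = 13+11 = 24
ES_Packaging design = max(EF_Tooling=19, EF_Supplier sourcing=18, EF_Pilot run=17, EF_QA=24) = 24; EF_Packaging design = 24+13 = 37
Expected project duration μ = 37 hours. Critical path: Market research → QA → Packaging design.

37 hours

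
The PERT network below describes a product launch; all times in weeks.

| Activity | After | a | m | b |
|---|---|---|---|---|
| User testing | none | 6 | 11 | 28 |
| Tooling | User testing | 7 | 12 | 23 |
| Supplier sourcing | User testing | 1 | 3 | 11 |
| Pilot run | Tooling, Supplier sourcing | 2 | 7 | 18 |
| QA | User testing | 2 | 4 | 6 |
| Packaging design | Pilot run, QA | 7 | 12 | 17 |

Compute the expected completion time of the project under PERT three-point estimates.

te_User testing = (6 + 4·11 + 28)/6 = 78/6 = 13
te_Tooling = (7 + 4·12 + 23)/6 = 78/6 = 13
te_Supplier sourcing = (1 + 4·3 + 11)/6 = 24/6 = 4
te_Pilot run = (2 + 4·7 + 18)/6 = 48/6 = 8
te_QA = (2 + 4·4 + 6)/6 = 24/6 = 4
te_Packaging design = (7 + 4·12 + 17)/6 = 72/6 = 12

Forward pass:
ES_User testing = 0; EF_User testing = 13
ES_Tooling = 13; EF_Tooling = 13+13 = 26
ES_Supplier sourcing = 13; EF_Supplier sourcing = 13+4 = 17
ES_Pilot run = max(EF_Tooling=26, EF_Supplier sourcing=17) = 26; EF_Pilot run = 26+8 = 34
ES_QA = 13; EF_QA = 13+4 = 17
ES_Packaging design = max(EF_Pilot run=34, EF_QA=17) = 34; EF_Packaging design = 34+12 = 46
Expected project duration μ = 46 weeks. Critical path: User testing → Tooling → Pilot run → Packaging design.

46 weeks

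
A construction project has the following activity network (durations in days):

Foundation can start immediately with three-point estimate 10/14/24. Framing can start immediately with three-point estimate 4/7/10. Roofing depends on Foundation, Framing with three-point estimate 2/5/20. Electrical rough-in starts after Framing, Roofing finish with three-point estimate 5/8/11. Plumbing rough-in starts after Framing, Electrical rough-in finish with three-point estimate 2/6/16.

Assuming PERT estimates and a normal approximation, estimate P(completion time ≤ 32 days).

te_Foundation = (10 + 4·14 + 24)/6 = 90/6 = 15; σ²_Foundation = ((24−10)/6)² = 5.444
te_Framing = (4 + 4·7 + 10)/6 = 42/6 = 7; σ²_Framing = ((10−4)/6)² = 1.000
te_Roofing = (2 + 4·5 + 20)/6 = 42/6 = 7; σ²_Roofing = ((20−2)/6)² = 9.000
te_Electrical rough-in = (5 + 4·8 + 11)/6 = 48/6 = 8; σ²_Electrical rough-in = ((11−5)/6)² = 1.000
te_Plumbing rough-in = (2 + 4·6 + 16)/6 = 42/6 = 7; σ²_Plumbing rough-in = ((16−2)/6)² = 5.444

Forward pass:
ES_Foundation = 0; EF_Foundation = 15
ES_Framing = 0; EF_Framing = 7
ES_Roofing = max(EF_Foundation=15, EF_Framing=7) = 15; EF_Roofing = 15+7 = 22
ES_Electrical rough-in = max(EF_Framing=7, EF_Roofing=22) = 22; EF_Electrical rough-in = 22+8 = 30
ES_Plumbing rough-in = max(EF_Framing=7, EF_Electrical rough-in=30) = 30; EF_Plumbing rough-in = 30+7 = 37
Expected project duration μ = 37 days. Critical path: Foundation → Roofing → Electrical rough-in → Plumbing rough-in.

Variance along critical path = 5.444 + 9.000 + 1.000 + 5.444 = 20.889; σ = √20.889 = 4.570 days.
Z = (32 − 37) / 4.570 = -1.094
P(T ≤ 32) = Φ(-1.094) ≈ 0.137

0.137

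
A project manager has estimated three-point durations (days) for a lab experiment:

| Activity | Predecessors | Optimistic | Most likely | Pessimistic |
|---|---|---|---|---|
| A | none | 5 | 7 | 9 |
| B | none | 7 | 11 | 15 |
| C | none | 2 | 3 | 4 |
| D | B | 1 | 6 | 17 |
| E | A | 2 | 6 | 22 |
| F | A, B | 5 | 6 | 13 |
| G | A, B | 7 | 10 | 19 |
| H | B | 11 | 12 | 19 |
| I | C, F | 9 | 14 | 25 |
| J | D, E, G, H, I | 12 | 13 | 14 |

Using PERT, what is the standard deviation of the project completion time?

3.28 days

te_A = (5 + 4·7 + 9)/6 = 42/6 = 7; σ²_A = ((9−5)/6)² = 0.444
te_B = (7 + 4·11 + 15)/6 = 66/6 = 11; σ²_B = ((15−7)/6)² = 1.778
te_C = (2 + 4·3 + 4)/6 = 18/6 = 3; σ²_C = ((4−2)/6)² = 0.111
te_D = (1 + 4·6 + 17)/6 = 42/6 = 7; σ²_D = ((17−1)/6)² = 7.111
te_E = (2 + 4·6 + 22)/6 = 48/6 = 8; σ²_E = ((22−2)/6)² = 11.111
te_F = (5 + 4·6 + 13)/6 = 42/6 = 7; σ²_F = ((13−5)/6)² = 1.778
te_G = (7 + 4·10 + 19)/6 = 66/6 = 11; σ²_G = ((19−7)/6)² = 4.000
te_H = (11 + 4·12 + 19)/6 = 78/6 = 13; σ²_H = ((19−11)/6)² = 1.778
te_I = (9 + 4·14 + 25)/6 = 90/6 = 15; σ²_I = ((25−9)/6)² = 7.111
te_J = (12 + 4·13 + 14)/6 = 78/6 = 13; σ²_J = ((14−12)/6)² = 0.111

Forward pass:
ES_A = 0; EF_A = 7
ES_B = 0; EF_B = 11
ES_C = 0; EF_C = 3
ES_D = 11; EF_D = 11+7 = 18
ES_E = 7; EF_E = 7+8 = 15
ES_F = max(EF_A=7, EF_B=11) = 11; EF_F = 11+7 = 18
ES_G = max(EF_A=7, EF_B=11) = 11; EF_G = 11+11 = 22
ES_H = 11; EF_H = 11+13 = 24
ES_I = max(EF_C=3, EF_F=18) = 18; EF_I = 18+15 = 33
ES_J = max(EF_D=18, EF_E=15, EF_G=22, EF_H=24, EF_I=33) = 33; EF_J = 33+13 = 46
Expected project duration μ = 46 days. Critical path: B → F → I → J.

Variance along critical path = 1.778 + 1.778 + 7.111 + 0.111 = 10.778
σ = √10.778 = 3.283 days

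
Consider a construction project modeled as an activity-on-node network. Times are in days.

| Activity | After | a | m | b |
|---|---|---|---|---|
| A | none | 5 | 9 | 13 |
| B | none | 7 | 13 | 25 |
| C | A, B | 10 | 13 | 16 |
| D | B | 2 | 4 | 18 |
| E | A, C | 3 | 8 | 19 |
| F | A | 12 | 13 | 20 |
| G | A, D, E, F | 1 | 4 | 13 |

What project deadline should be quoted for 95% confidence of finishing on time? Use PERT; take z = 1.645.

48.6 days

te_A = (5 + 4·9 + 13)/6 = 54/6 = 9; σ²_A = ((13−5)/6)² = 1.778
te_B = (7 + 4·13 + 25)/6 = 84/6 = 14; σ²_B = ((25−7)/6)² = 9.000
te_C = (10 + 4·13 + 16)/6 = 78/6 = 13; σ²_C = ((16−10)/6)² = 1.000
te_D = (2 + 4·4 + 18)/6 = 36/6 = 6; σ²_D = ((18−2)/6)² = 7.111
te_E = (3 + 4·8 + 19)/6 = 54/6 = 9; σ²_E = ((19−3)/6)² = 7.111
te_F = (12 + 4·13 + 20)/6 = 84/6 = 14; σ²_F = ((20−12)/6)² = 1.778
te_G = (1 + 4·4 + 13)/6 = 30/6 = 5; σ²_G = ((13−1)/6)² = 4.000

Forward pass:
ES_A = 0; EF_A = 9
ES_B = 0; EF_B = 14
ES_C = max(EF_A=9, EF_B=14) = 14; EF_C = 14+13 = 27
ES_D = 14; EF_D = 14+6 = 20
ES_E = max(EF_A=9, EF_C=27) = 27; EF_E = 27+9 = 36
ES_F = 9; EF_F = 9+14 = 23
ES_G = max(EF_A=9, EF_D=20, EF_E=36, EF_F=23) = 36; EF_G = 36+5 = 41
Expected project duration μ = 41 days. Critical path: B → C → E → G.

Variance along critical path = 9.000 + 1.000 + 7.111 + 4.000 = 21.111; σ = 4.595 days.
D = μ + z·σ = 41 + 1.645·4.595 = 48.6 days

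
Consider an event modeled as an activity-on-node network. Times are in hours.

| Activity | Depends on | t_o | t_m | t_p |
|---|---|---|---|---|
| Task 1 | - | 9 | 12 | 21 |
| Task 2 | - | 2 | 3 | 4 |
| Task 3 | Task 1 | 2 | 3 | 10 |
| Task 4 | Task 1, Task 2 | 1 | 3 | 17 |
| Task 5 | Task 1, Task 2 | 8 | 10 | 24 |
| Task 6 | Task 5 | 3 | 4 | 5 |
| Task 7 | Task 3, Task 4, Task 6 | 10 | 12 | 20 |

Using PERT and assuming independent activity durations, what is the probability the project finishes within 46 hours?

0.857

te_Task 1 = (9 + 4·12 + 21)/6 = 78/6 = 13; σ²_Task 1 = ((21−9)/6)² = 4.000
te_Task 2 = (2 + 4·3 + 4)/6 = 18/6 = 3; σ²_Task 2 = ((4−2)/6)² = 0.111
te_Task 3 = (2 + 4·3 + 10)/6 = 24/6 = 4; σ²_Task 3 = ((10−2)/6)² = 1.778
te_Task 4 = (1 + 4·3 + 17)/6 = 30/6 = 5; σ²_Task 4 = ((17−1)/6)² = 7.111
te_Task 5 = (8 + 4·10 + 24)/6 = 72/6 = 12; σ²_Task 5 = ((24−8)/6)² = 7.111
te_Task 6 = (3 + 4·4 + 5)/6 = 24/6 = 4; σ²_Task 6 = ((5−3)/6)² = 0.111
te_Task 7 = (10 + 4·12 + 20)/6 = 78/6 = 13; σ²_Task 7 = ((20−10)/6)² = 2.778

Forward pass:
ES_Task 1 = 0; EF_Task 1 = 13
ES_Task 2 = 0; EF_Task 2 = 3
ES_Task 3 = 13; EF_Task 3 = 13+4 = 17
ES_Task 4 = max(EF_Task 1=13, EF_Task 2=3) = 13; EF_Task 4 = 13+5 = 18
ES_Task 5 = max(EF_Task 1=13, EF_Task 2=3) = 13; EF_Task 5 = 13+12 = 25
ES_Task 6 = 25; EF_Task 6 = 25+4 = 29
ES_Task 7 = max(EF_Task 3=17, EF_Task 4=18, EF_Task 6=29) = 29; EF_Task 7 = 29+13 = 42
Expected project duration μ = 42 hours. Critical path: Task 1 → Task 5 → Task 6 → Task 7.

Variance along critical path = 4.000 + 7.111 + 0.111 + 2.778 = 14.000; σ = √14.000 = 3.742 hours.
Z = (46 − 42) / 3.742 = 1.069
P(T ≤ 46) = Φ(1.069) ≈ 0.857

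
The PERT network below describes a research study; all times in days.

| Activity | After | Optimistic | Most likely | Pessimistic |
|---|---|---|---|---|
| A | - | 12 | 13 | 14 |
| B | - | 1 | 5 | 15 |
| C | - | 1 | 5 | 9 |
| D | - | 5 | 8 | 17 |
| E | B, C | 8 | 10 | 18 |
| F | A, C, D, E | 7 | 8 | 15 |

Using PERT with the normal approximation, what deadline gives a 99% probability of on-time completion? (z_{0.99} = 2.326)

33.4 days

te_A = (12 + 4·13 + 14)/6 = 78/6 = 13; σ²_A = ((14−12)/6)² = 0.111
te_B = (1 + 4·5 + 15)/6 = 36/6 = 6; σ²_B = ((15−1)/6)² = 5.444
te_C = (1 + 4·5 + 9)/6 = 30/6 = 5; σ²_C = ((9−1)/6)² = 1.778
te_D = (5 + 4·8 + 17)/6 = 54/6 = 9; σ²_D = ((17−5)/6)² = 4.000
te_E = (8 + 4·10 + 18)/6 = 66/6 = 11; σ²_E = ((18−8)/6)² = 2.778
te_F = (7 + 4·8 + 15)/6 = 54/6 = 9; σ²_F = ((15−7)/6)² = 1.778

Forward pass:
ES_A = 0; EF_A = 13
ES_B = 0; EF_B = 6
ES_C = 0; EF_C = 5
ES_D = 0; EF_D = 9
ES_E = max(EF_B=6, EF_C=5) = 6; EF_E = 6+11 = 17
ES_F = max(EF_A=13, EF_C=5, EF_D=9, EF_E=17) = 17; EF_F = 17+9 = 26
Expected project duration μ = 26 days. Critical path: B → E → F.

Variance along critical path = 5.444 + 2.778 + 1.778 = 10.000; σ = 3.162 days.
D = μ + z·σ = 26 + 2.326·3.162 = 33.4 days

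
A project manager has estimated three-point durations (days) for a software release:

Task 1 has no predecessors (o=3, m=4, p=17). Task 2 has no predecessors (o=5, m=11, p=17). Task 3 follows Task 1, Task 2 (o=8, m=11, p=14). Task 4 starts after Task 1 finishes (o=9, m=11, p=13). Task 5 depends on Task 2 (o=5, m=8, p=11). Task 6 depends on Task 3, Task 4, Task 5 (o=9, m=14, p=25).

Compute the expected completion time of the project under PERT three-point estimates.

te_Task 1 = (3 + 4·4 + 17)/6 = 36/6 = 6
te_Task 2 = (5 + 4·11 + 17)/6 = 66/6 = 11
te_Task 3 = (8 + 4·11 + 14)/6 = 66/6 = 11
te_Task 4 = (9 + 4·11 + 13)/6 = 66/6 = 11
te_Task 5 = (5 + 4·8 + 11)/6 = 48/6 = 8
te_Task 6 = (9 + 4·14 + 25)/6 = 90/6 = 15

Forward pass:
ES_Task 1 = 0; EF_Task 1 = 6
ES_Task 2 = 0; EF_Task 2 = 11
ES_Task 3 = max(EF_Task 1=6, EF_Task 2=11) = 11; EF_Task 3 = 11+11 = 22
ES_Task 4 = 6; EF_Task 4 = 6+11 = 17
ES_Task 5 = 11; EF_Task 5 = 11+8 = 19
ES_Task 6 = max(EF_Task 3=22, EF_Task 4=17, EF_Task 5=19) = 22; EF_Task 6 = 22+15 = 37
Expected project duration μ = 37 days. Critical path: Task 2 → Task 3 → Task 6.

37 days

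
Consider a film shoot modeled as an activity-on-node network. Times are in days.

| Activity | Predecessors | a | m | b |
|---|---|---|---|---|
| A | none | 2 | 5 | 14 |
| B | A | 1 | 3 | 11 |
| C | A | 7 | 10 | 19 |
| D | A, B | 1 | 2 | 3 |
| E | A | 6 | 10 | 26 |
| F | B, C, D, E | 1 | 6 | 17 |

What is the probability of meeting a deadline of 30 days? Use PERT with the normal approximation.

0.856

te_A = (2 + 4·5 + 14)/6 = 36/6 = 6; σ²_A = ((14−2)/6)² = 4.000
te_B = (1 + 4·3 + 11)/6 = 24/6 = 4; σ²_B = ((11−1)/6)² = 2.778
te_C = (7 + 4·10 + 19)/6 = 66/6 = 11; σ²_C = ((19−7)/6)² = 4.000
te_D = (1 + 4·2 + 3)/6 = 12/6 = 2; σ²_D = ((3−1)/6)² = 0.111
te_E = (6 + 4·10 + 26)/6 = 72/6 = 12; σ²_E = ((26−6)/6)² = 11.111
te_F = (1 + 4·6 + 17)/6 = 42/6 = 7; σ²_F = ((17−1)/6)² = 7.111

Forward pass:
ES_A = 0; EF_A = 6
ES_B = 6; EF_B = 6+4 = 10
ES_C = 6; EF_C = 6+11 = 17
ES_D = max(EF_A=6, EF_B=10) = 10; EF_D = 10+2 = 12
ES_E = 6; EF_E = 6+12 = 18
ES_F = max(EF_B=10, EF_C=17, EF_D=12, EF_E=18) = 18; EF_F = 18+7 = 25
Expected project duration μ = 25 days. Critical path: A → E → F.

Variance along critical path = 4.000 + 11.111 + 7.111 = 22.222; σ = √22.222 = 4.714 days.
Z = (30 − 25) / 4.714 = 1.061
P(T ≤ 30) = Φ(1.061) ≈ 0.856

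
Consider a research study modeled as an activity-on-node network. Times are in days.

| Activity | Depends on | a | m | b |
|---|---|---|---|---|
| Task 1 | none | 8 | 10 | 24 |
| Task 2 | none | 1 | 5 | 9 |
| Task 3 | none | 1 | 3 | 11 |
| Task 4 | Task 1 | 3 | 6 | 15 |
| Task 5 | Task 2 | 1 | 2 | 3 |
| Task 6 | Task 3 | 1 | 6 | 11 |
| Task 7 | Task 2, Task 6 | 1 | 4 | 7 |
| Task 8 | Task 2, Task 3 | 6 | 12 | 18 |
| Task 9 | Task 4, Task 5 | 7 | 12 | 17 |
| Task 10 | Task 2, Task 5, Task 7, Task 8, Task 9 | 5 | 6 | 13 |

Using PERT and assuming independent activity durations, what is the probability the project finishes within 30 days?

0.022

te_Task 1 = (8 + 4·10 + 24)/6 = 72/6 = 12; σ²_Task 1 = ((24−8)/6)² = 7.111
te_Task 2 = (1 + 4·5 + 9)/6 = 30/6 = 5; σ²_Task 2 = ((9−1)/6)² = 1.778
te_Task 3 = (1 + 4·3 + 11)/6 = 24/6 = 4; σ²_Task 3 = ((11−1)/6)² = 2.778
te_Task 4 = (3 + 4·6 + 15)/6 = 42/6 = 7; σ²_Task 4 = ((15−3)/6)² = 4.000
te_Task 5 = (1 + 4·2 + 3)/6 = 12/6 = 2; σ²_Task 5 = ((3−1)/6)² = 0.111
te_Task 6 = (1 + 4·6 + 11)/6 = 36/6 = 6; σ²_Task 6 = ((11−1)/6)² = 2.778
te_Task 7 = (1 + 4·4 + 7)/6 = 24/6 = 4; σ²_Task 7 = ((7−1)/6)² = 1.000
te_Task 8 = (6 + 4·12 + 18)/6 = 72/6 = 12; σ²_Task 8 = ((18−6)/6)² = 4.000
te_Task 9 = (7 + 4·12 + 17)/6 = 72/6 = 12; σ²_Task 9 = ((17−7)/6)² = 2.778
te_Task 10 = (5 + 4·6 + 13)/6 = 42/6 = 7; σ²_Task 10 = ((13−5)/6)² = 1.778

Forward pass:
ES_Task 1 = 0; EF_Task 1 = 12
ES_Task 2 = 0; EF_Task 2 = 5
ES_Task 3 = 0; EF_Task 3 = 4
ES_Task 4 = 12; EF_Task 4 = 12+7 = 19
ES_Task 5 = 5; EF_Task 5 = 5+2 = 7
ES_Task 6 = 4; EF_Task 6 = 4+6 = 10
ES_Task 7 = max(EF_Task 2=5, EF_Task 6=10) = 10; EF_Task 7 = 10+4 = 14
ES_Task 8 = max(EF_Task 2=5, EF_Task 3=4) = 5; EF_Task 8 = 5+12 = 17
ES_Task 9 = max(EF_Task 4=19, EF_Task 5=7) = 19; EF_Task 9 = 19+12 = 31
ES_Task 10 = max(EF_Task 2=5, EF_Task 5=7, EF_Task 7=14, EF_Task 8=17, EF_Task 9=31) = 31; EF_Task 10 = 31+7 = 38
Expected project duration μ = 38 days. Critical path: Task 1 → Task 4 → Task 9 → Task 10.

Variance along critical path = 7.111 + 4.000 + 2.778 + 1.778 = 15.667; σ = √15.667 = 3.958 days.
Z = (30 − 38) / 3.958 = -2.021
P(T ≤ 30) = Φ(-2.021) ≈ 0.022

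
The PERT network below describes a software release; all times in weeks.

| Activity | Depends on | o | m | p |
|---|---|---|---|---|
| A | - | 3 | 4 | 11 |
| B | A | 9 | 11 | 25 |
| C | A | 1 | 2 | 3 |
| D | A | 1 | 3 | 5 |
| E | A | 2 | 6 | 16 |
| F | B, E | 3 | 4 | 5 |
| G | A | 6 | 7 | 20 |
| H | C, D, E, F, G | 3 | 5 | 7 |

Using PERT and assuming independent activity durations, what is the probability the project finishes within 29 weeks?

te_A = (3 + 4·4 + 11)/6 = 30/6 = 5; σ²_A = ((11−3)/6)² = 1.778
te_B = (9 + 4·11 + 25)/6 = 78/6 = 13; σ²_B = ((25−9)/6)² = 7.111
te_C = (1 + 4·2 + 3)/6 = 12/6 = 2; σ²_C = ((3−1)/6)² = 0.111
te_D = (1 + 4·3 + 5)/6 = 18/6 = 3; σ²_D = ((5−1)/6)² = 0.444
te_E = (2 + 4·6 + 16)/6 = 42/6 = 7; σ²_E = ((16−2)/6)² = 5.444
te_F = (3 + 4·4 + 5)/6 = 24/6 = 4; σ²_F = ((5−3)/6)² = 0.111
te_G = (6 + 4·7 + 20)/6 = 54/6 = 9; σ²_G = ((20−6)/6)² = 5.444
te_H = (3 + 4·5 + 7)/6 = 30/6 = 5; σ²_H = ((7−3)/6)² = 0.444

Forward pass:
ES_A = 0; EF_A = 5
ES_B = 5; EF_B = 5+13 = 18
ES_C = 5; EF_C = 5+2 = 7
ES_D = 5; EF_D = 5+3 = 8
ES_E = 5; EF_E = 5+7 = 12
ES_F = max(EF_B=18, EF_E=12) = 18; EF_F = 18+4 = 22
ES_G = 5; EF_G = 5+9 = 14
ES_H = max(EF_C=7, EF_D=8, EF_E=12, EF_F=22, EF_G=14) = 22; EF_H = 22+5 = 27
Expected project duration μ = 27 weeks. Critical path: A → B → F → H.

Variance along critical path = 1.778 + 7.111 + 0.111 + 0.444 = 9.444; σ = √9.444 = 3.073 weeks.
Z = (29 − 27) / 3.073 = 0.651
P(T ≤ 29) = Φ(0.651) ≈ 0.742

0.742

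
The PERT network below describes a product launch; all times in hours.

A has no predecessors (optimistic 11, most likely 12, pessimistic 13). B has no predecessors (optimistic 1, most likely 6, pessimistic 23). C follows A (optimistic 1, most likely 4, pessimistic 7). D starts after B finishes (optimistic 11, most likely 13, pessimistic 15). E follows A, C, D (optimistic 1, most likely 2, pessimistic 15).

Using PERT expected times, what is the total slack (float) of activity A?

te_A = (11 + 4·12 + 13)/6 = 72/6 = 12
te_B = (1 + 4·6 + 23)/6 = 48/6 = 8
te_C = (1 + 4·4 + 7)/6 = 24/6 = 4
te_D = (11 + 4·13 + 15)/6 = 78/6 = 13
te_E = (1 + 4·2 + 15)/6 = 24/6 = 4

Forward pass:
ES_A = 0; EF_A = 12
ES_B = 0; EF_B = 8
ES_C = 12; EF_C = 12+4 = 16
ES_D = 8; EF_D = 8+13 = 21
ES_E = max(EF_A=12, EF_C=16, EF_D=21) = 21; EF_E = 21+4 = 25
Expected project duration μ = 25 hours. Critical path: B → D → E.

Backward pass:
LF_E = 25; LS_E = 25−4 = 21
LF_D = LS_E = 21; LS_D = 21−13 = 8
LF_C = LS_E = 21; LS_C = 21−4 = 17
LF_B = LS_D = 8; LS_B = 8−8 = 0
LF_A = min(LS_C=17, LS_E=21) = 17; LS_A = 17−12 = 5
Slack_A = LS_A − ES_A = 5 − 0 = 5

5 hours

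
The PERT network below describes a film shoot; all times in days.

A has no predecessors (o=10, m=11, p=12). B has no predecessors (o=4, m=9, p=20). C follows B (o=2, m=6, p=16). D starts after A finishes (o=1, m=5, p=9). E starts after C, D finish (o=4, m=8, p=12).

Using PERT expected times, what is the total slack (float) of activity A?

te_A = (10 + 4·11 + 12)/6 = 66/6 = 11
te_B = (4 + 4·9 + 20)/6 = 60/6 = 10
te_C = (2 + 4·6 + 16)/6 = 42/6 = 7
te_D = (1 + 4·5 + 9)/6 = 30/6 = 5
te_E = (4 + 4·8 + 12)/6 = 48/6 = 8

Forward pass:
ES_A = 0; EF_A = 11
ES_B = 0; EF_B = 10
ES_C = 10; EF_C = 10+7 = 17
ES_D = 11; EF_D = 11+5 = 16
ES_E = max(EF_C=17, EF_D=16) = 17; EF_E = 17+8 = 25
Expected project duration μ = 25 days. Critical path: B → C → E.

Backward pass:
LF_E = 25; LS_E = 25−8 = 17
LF_D = LS_E = 17; LS_D = 17−5 = 12
LF_C = LS_E = 17; LS_C = 17−7 = 10
LF_B = LS_C = 10; LS_B = 10−10 = 0
LF_A = LS_D = 12; LS_A = 12−11 = 1
Slack_A = LS_A − ES_A = 1 − 0 = 1

1 days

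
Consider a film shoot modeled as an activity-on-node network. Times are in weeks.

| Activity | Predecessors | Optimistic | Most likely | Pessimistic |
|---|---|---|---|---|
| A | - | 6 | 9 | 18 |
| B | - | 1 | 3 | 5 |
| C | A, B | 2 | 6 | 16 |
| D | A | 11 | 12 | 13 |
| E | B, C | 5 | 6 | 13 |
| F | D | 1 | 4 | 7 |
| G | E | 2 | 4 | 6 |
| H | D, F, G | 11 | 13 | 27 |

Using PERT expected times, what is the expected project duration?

te_A = (6 + 4·9 + 18)/6 = 60/6 = 10
te_B = (1 + 4·3 + 5)/6 = 18/6 = 3
te_C = (2 + 4·6 + 16)/6 = 42/6 = 7
te_D = (11 + 4·12 + 13)/6 = 72/6 = 12
te_E = (5 + 4·6 + 13)/6 = 42/6 = 7
te_F = (1 + 4·4 + 7)/6 = 24/6 = 4
te_G = (2 + 4·4 + 6)/6 = 24/6 = 4
te_H = (11 + 4·13 + 27)/6 = 90/6 = 15

Forward pass:
ES_A = 0; EF_A = 10
ES_B = 0; EF_B = 3
ES_C = max(EF_A=10, EF_B=3) = 10; EF_C = 10+7 = 17
ES_D = 10; EF_D = 10+12 = 22
ES_E = max(EF_B=3, EF_C=17) = 17; EF_E = 17+7 = 24
ES_F = 22; EF_F = 22+4 = 26
ES_G = 24; EF_G = 24+4 = 28
ES_H = max(EF_D=22, EF_F=26, EF_G=28) = 28; EF_H = 28+15 = 43
Expected project duration μ = 43 weeks. Critical path: A → C → E → G → H.

43 weeks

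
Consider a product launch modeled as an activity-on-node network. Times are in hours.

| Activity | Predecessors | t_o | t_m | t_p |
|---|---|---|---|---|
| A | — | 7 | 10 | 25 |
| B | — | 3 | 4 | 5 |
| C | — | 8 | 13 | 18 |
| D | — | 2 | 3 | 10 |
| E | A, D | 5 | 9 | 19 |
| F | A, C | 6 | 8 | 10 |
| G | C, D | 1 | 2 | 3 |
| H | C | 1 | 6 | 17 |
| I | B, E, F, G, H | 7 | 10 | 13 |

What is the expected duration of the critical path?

32 hours

te_A = (7 + 4·10 + 25)/6 = 72/6 = 12
te_B = (3 + 4·4 + 5)/6 = 24/6 = 4
te_C = (8 + 4·13 + 18)/6 = 78/6 = 13
te_D = (2 + 4·3 + 10)/6 = 24/6 = 4
te_E = (5 + 4·9 + 19)/6 = 60/6 = 10
te_F = (6 + 4·8 + 10)/6 = 48/6 = 8
te_G = (1 + 4·2 + 3)/6 = 12/6 = 2
te_H = (1 + 4·6 + 17)/6 = 42/6 = 7
te_I = (7 + 4·10 + 13)/6 = 60/6 = 10

Forward pass:
ES_A = 0; EF_A = 12
ES_B = 0; EF_B = 4
ES_C = 0; EF_C = 13
ES_D = 0; EF_D = 4
ES_E = max(EF_A=12, EF_D=4) = 12; EF_E = 12+10 = 22
ES_F = max(EF_A=12, EF_C=13) = 13; EF_F = 13+8 = 21
ES_G = max(EF_C=13, EF_D=4) = 13; EF_G = 13+2 = 15
ES_H = 13; EF_H = 13+7 = 20
ES_I = max(EF_B=4, EF_E=22, EF_F=21, EF_G=15, EF_H=20) = 22; EF_I = 22+10 = 32
Expected project duration μ = 32 hours. Critical path: A → E → I.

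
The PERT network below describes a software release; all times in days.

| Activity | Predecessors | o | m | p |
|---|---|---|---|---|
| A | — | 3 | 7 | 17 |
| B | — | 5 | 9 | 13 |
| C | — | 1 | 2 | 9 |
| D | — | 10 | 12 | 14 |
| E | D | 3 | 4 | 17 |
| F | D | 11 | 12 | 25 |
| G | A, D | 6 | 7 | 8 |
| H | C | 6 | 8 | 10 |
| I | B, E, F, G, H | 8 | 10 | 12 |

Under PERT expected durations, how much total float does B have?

17 days

te_A = (3 + 4·7 + 17)/6 = 48/6 = 8
te_B = (5 + 4·9 + 13)/6 = 54/6 = 9
te_C = (1 + 4·2 + 9)/6 = 18/6 = 3
te_D = (10 + 4·12 + 14)/6 = 72/6 = 12
te_E = (3 + 4·4 + 17)/6 = 36/6 = 6
te_F = (11 + 4·12 + 25)/6 = 84/6 = 14
te_G = (6 + 4·7 + 8)/6 = 42/6 = 7
te_H = (6 + 4·8 + 10)/6 = 48/6 = 8
te_I = (8 + 4·10 + 12)/6 = 60/6 = 10

Forward pass:
ES_A = 0; EF_A = 8
ES_B = 0; EF_B = 9
ES_C = 0; EF_C = 3
ES_D = 0; EF_D = 12
ES_E = 12; EF_E = 12+6 = 18
ES_F = 12; EF_F = 12+14 = 26
ES_G = max(EF_A=8, EF_D=12) = 12; EF_G = 12+7 = 19
ES_H = 3; EF_H = 3+8 = 11
ES_I = max(EF_B=9, EF_E=18, EF_F=26, EF_G=19, EF_H=11) = 26; EF_I = 26+10 = 36
Expected project duration μ = 36 days. Critical path: D → F → I.

Backward pass:
LF_I = 36; LS_I = 36−10 = 26
LF_H = LS_I = 26; LS_H = 26−8 = 18
LF_G = LS_I = 26; LS_G = 26−7 = 19
LF_F = LS_I = 26; LS_F = 26−14 = 12
LF_E = LS_I = 26; LS_E = 26−6 = 20
LF_D = min(LS_E=20, LS_F=12, LS_G=19) = 12; LS_D = 12−12 = 0
LF_C = LS_H = 18; LS_C = 18−3 = 15
LF_B = LS_I = 26; LS_B = 26−9 = 17
LF_A = LS_G = 19; LS_A = 19−8 = 11
Slack_B = LS_B − ES_B = 17 − 0 = 17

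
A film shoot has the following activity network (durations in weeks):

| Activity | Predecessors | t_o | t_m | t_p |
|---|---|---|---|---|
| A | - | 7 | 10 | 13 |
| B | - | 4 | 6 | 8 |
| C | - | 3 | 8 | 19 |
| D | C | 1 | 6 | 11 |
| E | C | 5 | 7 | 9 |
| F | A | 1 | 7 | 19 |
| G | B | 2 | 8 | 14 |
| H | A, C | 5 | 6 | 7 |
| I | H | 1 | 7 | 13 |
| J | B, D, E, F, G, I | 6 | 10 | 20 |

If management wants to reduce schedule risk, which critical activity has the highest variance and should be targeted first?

te_A = (7 + 4·10 + 13)/6 = 60/6 = 10; σ²_A = ((13−7)/6)² = 1.000
te_B = (4 + 4·6 + 8)/6 = 36/6 = 6; σ²_B = ((8−4)/6)² = 0.444
te_C = (3 + 4·8 + 19)/6 = 54/6 = 9; σ²_C = ((19−3)/6)² = 7.111
te_D = (1 + 4·6 + 11)/6 = 36/6 = 6; σ²_D = ((11−1)/6)² = 2.778
te_E = (5 + 4·7 + 9)/6 = 42/6 = 7; σ²_E = ((9−5)/6)² = 0.444
te_F = (1 + 4·7 + 19)/6 = 48/6 = 8; σ²_F = ((19−1)/6)² = 9.000
te_G = (2 + 4·8 + 14)/6 = 48/6 = 8; σ²_G = ((14−2)/6)² = 4.000
te_H = (5 + 4·6 + 7)/6 = 36/6 = 6; σ²_H = ((7−5)/6)² = 0.111
te_I = (1 + 4·7 + 13)/6 = 42/6 = 7; σ²_I = ((13−1)/6)² = 4.000
te_J = (6 + 4·10 + 20)/6 = 66/6 = 11; σ²_J = ((20−6)/6)² = 5.444

Forward pass:
ES_A = 0; EF_A = 10
ES_B = 0; EF_B = 6
ES_C = 0; EF_C = 9
ES_D = 9; EF_D = 9+6 = 15
ES_E = 9; EF_E = 9+7 = 16
ES_F = 10; EF_F = 10+8 = 18
ES_G = 6; EF_G = 6+8 = 14
ES_H = max(EF_A=10, EF_C=9) = 10; EF_H = 10+6 = 16
ES_I = 16; EF_I = 16+7 = 23
ES_J = max(EF_B=6, EF_D=15, EF_E=16, EF_F=18, EF_G=14, EF_I=23) = 23; EF_J = 23+11 = 34
Expected project duration μ = 34 weeks. Critical path: A → H → I → J.

Variances on critical path: σ²_A=1.000, σ²_H=0.111, σ²_I=4.000, σ²_J=5.444.
Largest is σ²_J = 5.444.

J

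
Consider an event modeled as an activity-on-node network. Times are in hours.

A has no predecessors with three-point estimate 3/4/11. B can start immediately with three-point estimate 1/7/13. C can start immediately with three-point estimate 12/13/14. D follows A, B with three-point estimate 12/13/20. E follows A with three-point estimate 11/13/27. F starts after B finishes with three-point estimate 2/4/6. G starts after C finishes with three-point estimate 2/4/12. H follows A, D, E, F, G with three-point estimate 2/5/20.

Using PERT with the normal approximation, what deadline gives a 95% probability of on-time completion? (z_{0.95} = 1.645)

34.3 hours

te_A = (3 + 4·4 + 11)/6 = 30/6 = 5; σ²_A = ((11−3)/6)² = 1.778
te_B = (1 + 4·7 + 13)/6 = 42/6 = 7; σ²_B = ((13−1)/6)² = 4.000
te_C = (12 + 4·13 + 14)/6 = 78/6 = 13; σ²_C = ((14−12)/6)² = 0.111
te_D = (12 + 4·13 + 20)/6 = 84/6 = 14; σ²_D = ((20−12)/6)² = 1.778
te_E = (11 + 4·13 + 27)/6 = 90/6 = 15; σ²_E = ((27−11)/6)² = 7.111
te_F = (2 + 4·4 + 6)/6 = 24/6 = 4; σ²_F = ((6−2)/6)² = 0.444
te_G = (2 + 4·4 + 12)/6 = 30/6 = 5; σ²_G = ((12−2)/6)² = 2.778
te_H = (2 + 4·5 + 20)/6 = 42/6 = 7; σ²_H = ((20−2)/6)² = 9.000

Forward pass:
ES_A = 0; EF_A = 5
ES_B = 0; EF_B = 7
ES_C = 0; EF_C = 13
ES_D = max(EF_A=5, EF_B=7) = 7; EF_D = 7+14 = 21
ES_E = 5; EF_E = 5+15 = 20
ES_F = 7; EF_F = 7+4 = 11
ES_G = 13; EF_G = 13+5 = 18
ES_H = max(EF_A=5, EF_D=21, EF_E=20, EF_F=11, EF_G=18) = 21; EF_H = 21+7 = 28
Expected project duration μ = 28 hours. Critical path: B → D → H.

Variance along critical path = 4.000 + 1.778 + 9.000 = 14.778; σ = 3.844 hours.
D = μ + z·σ = 28 + 1.645·3.844 = 34.3 hours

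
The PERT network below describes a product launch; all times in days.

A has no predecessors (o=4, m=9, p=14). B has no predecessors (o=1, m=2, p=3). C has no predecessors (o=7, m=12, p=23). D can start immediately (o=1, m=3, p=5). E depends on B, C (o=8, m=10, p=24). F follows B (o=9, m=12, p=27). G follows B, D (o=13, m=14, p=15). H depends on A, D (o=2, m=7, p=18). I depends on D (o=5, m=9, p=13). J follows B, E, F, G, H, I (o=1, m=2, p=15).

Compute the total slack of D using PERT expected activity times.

te_A = (4 + 4·9 + 14)/6 = 54/6 = 9
te_B = (1 + 4·2 + 3)/6 = 12/6 = 2
te_C = (7 + 4·12 + 23)/6 = 78/6 = 13
te_D = (1 + 4·3 + 5)/6 = 18/6 = 3
te_E = (8 + 4·10 + 24)/6 = 72/6 = 12
te_F = (9 + 4·12 + 27)/6 = 84/6 = 14
te_G = (13 + 4·14 + 15)/6 = 84/6 = 14
te_H = (2 + 4·7 + 18)/6 = 48/6 = 8
te_I = (5 + 4·9 + 13)/6 = 54/6 = 9
te_J = (1 + 4·2 + 15)/6 = 24/6 = 4

Forward pass:
ES_A = 0; EF_A = 9
ES_B = 0; EF_B = 2
ES_C = 0; EF_C = 13
ES_D = 0; EF_D = 3
ES_E = max(EF_B=2, EF_C=13) = 13; EF_E = 13+12 = 25
ES_F = 2; EF_F = 2+14 = 16
ES_G = max(EF_B=2, EF_D=3) = 3; EF_G = 3+14 = 17
ES_H = max(EF_A=9, EF_D=3) = 9; EF_H = 9+8 = 17
ES_I = 3; EF_I = 3+9 = 12
ES_J = max(EF_B=2, EF_E=25, EF_F=16, EF_G=17, EF_H=17, EF_I=12) = 25; EF_J = 25+4 = 29
Expected project duration μ = 29 days. Critical path: C → E → J.

Backward pass:
LF_J = 29; LS_J = 29−4 = 25
LF_I = LS_J = 25; LS_I = 25−9 = 16
LF_H = LS_J = 25; LS_H = 25−8 = 17
LF_G = LS_J = 25; LS_G = 25−14 = 11
LF_F = LS_J = 25; LS_F = 25−14 = 11
LF_E = LS_J = 25; LS_E = 25−12 = 13
LF_D = min(LS_G=11, LS_H=17, LS_I=16) = 11; LS_D = 11−3 = 8
LF_C = LS_E = 13; LS_C = 13−13 = 0
LF_B = min(LS_E=13, LS_F=11, LS_G=11, LS_J=25) = 11; LS_B = 11−2 = 9
LF_A = LS_H = 17; LS_A = 17−9 = 8
Slack_D = LS_D − ES_D = 8 − 0 = 8

8 days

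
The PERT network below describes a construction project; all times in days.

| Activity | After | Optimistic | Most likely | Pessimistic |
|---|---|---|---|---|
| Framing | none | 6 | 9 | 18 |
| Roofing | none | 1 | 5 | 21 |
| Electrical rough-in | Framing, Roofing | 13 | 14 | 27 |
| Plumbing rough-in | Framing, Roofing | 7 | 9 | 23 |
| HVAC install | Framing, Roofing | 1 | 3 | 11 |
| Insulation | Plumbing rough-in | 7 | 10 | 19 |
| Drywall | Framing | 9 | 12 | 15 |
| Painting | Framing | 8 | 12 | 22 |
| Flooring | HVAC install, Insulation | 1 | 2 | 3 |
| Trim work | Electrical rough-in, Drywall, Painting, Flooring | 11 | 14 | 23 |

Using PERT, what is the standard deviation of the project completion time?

4.38 days

te_Framing = (6 + 4·9 + 18)/6 = 60/6 = 10; σ²_Framing = ((18−6)/6)² = 4.000
te_Roofing = (1 + 4·5 + 21)/6 = 42/6 = 7; σ²_Roofing = ((21−1)/6)² = 11.111
te_Electrical rough-in = (13 + 4·14 + 27)/6 = 96/6 = 16; σ²_Electrical rough-in = ((27−13)/6)² = 5.444
te_Plumbing rough-in = (7 + 4·9 + 23)/6 = 66/6 = 11; σ²_Plumbing rough-in = ((23−7)/6)² = 7.111
te_HVAC install = (1 + 4·3 + 11)/6 = 24/6 = 4; σ²_HVAC install = ((11−1)/6)² = 2.778
te_Insulation = (7 + 4·10 + 19)/6 = 66/6 = 11; σ²_Insulation = ((19−7)/6)² = 4.000
te_Drywall = (9 + 4·12 + 15)/6 = 72/6 = 12; σ²_Drywall = ((15−9)/6)² = 1.000
te_Painting = (8 + 4·12 + 22)/6 = 78/6 = 13; σ²_Painting = ((22−8)/6)² = 5.444
te_Flooring = (1 + 4·2 + 3)/6 = 12/6 = 2; σ²_Flooring = ((3−1)/6)² = 0.111
te_Trim work = (11 + 4·14 + 23)/6 = 90/6 = 15; σ²_Trim work = ((23−11)/6)² = 4.000

Forward pass:
ES_Framing = 0; EF_Framing = 10
ES_Roofing = 0; EF_Roofing = 7
ES_Electrical rough-in = max(EF_Framing=10, EF_Roofing=7) = 10; EF_Electrical rough-in = 10+16 = 26
ES_Plumbing rough-in = max(EF_Framing=10, EF_Roofing=7) = 10; EF_Plumbing rough-in = 10+11 = 21
ES_HVAC install = max(EF_Framing=10, EF_Roofing=7) = 10; EF_HVAC install = 10+4 = 14
ES_Insulation = 21; EF_Insulation = 21+11 = 32
ES_Drywall = 10; EF_Drywall = 10+12 = 22
ES_Painting = 10; EF_Painting = 10+13 = 23
ES_Flooring = max(EF_HVAC install=14, EF_Insulation=32) = 32; EF_Flooring = 32+2 = 34
ES_Trim work = max(EF_Electrical rough-in=26, EF_Drywall=22, EF_Painting=23, EF_Flooring=34) = 34; EF_Trim work = 34+15 = 49
Expected project duration μ = 49 days. Critical path: Framing → Plumbing rough-in → Insulation → Flooring → Trim work.

Variance along critical path = 4.000 + 7.111 + 4.000 + 0.111 + 4.000 = 19.222
σ = √19.222 = 4.384 days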